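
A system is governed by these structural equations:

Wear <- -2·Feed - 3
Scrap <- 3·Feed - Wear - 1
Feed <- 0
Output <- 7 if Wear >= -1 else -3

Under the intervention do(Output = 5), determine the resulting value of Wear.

The intervention breaks the incoming arrows to Output: Output <- 7 if Wear >= -1 else -3 no longer applies, and Output = 5.
Since Wear is not a descendant of the intervened variable, it is unaffected.
Wear = -2·Feed - 3  [with Feed=0]  = -3

-3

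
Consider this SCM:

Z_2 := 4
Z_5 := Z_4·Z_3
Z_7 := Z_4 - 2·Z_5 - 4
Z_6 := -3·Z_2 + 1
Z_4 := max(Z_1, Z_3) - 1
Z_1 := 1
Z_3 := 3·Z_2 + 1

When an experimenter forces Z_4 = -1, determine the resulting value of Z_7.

The intervention breaks the incoming arrows to Z_4: Z_4 := max(Z_1, Z_3) - 1 no longer applies, and Z_4 = -1.
Z_3 = 3·Z_2 + 1  [with Z_2=4]  = 13
Z_5 = Z_4·Z_3  [with Z_4=-1, Z_3=13]  = -13
Z_7 = Z_4 - 2·Z_5 - 4  [with Z_4=-1, Z_5=-13]  = 21

21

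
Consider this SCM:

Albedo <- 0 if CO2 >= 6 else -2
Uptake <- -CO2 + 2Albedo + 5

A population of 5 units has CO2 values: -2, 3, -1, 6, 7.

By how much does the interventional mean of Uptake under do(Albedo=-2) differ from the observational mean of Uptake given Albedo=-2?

-2.6

The intervention sets Albedo=-2 in all 5 units regardless of CO2. Recomputing Uptake per unit gives 3, -2, 2, -5, -6; average -1.6.
E[Uptake|Albedo=-2] averages over only the 3 units with Albedo=-2 (CO2 = -2, 3, -1): Uptake = 3, -2, 2, mean 1.
Difference = -1.6 − 1 = -2.6.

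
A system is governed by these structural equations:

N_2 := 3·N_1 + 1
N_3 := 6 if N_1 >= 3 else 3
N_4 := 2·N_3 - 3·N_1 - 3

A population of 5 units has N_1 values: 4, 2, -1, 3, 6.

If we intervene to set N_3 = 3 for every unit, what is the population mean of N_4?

-5.4

do(N_3=3) breaks N_3's dependence on N_1. With N_3=3 fixed, N_4 across the units is -9, -3, 6, -6, -15, mean -5.4.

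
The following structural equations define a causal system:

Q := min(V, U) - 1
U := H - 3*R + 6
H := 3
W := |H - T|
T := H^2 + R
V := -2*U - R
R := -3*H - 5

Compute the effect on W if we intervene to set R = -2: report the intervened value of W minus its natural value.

-4

Under do(R=-2), the mechanism R := -3*H - 5 is discarded; R is fixed at -2.
T = H^2 + R  [with H=3, R=-2]  = 7
W = |H - T|  [with H=3, T=7]  = 4
Without intervention: R = -3*H - 5  [with H=3]  = -14; T = H^2 + R  [with H=3, R=-14]  = -5; W = |H - T|  [with H=3, T=-5]  = 8.
Change = 4 − 8 = -4.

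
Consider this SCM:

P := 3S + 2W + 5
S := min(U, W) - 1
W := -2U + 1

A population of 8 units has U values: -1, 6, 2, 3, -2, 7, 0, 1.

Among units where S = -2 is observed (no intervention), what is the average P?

1

E[P|S=-2] averages over only the 2 units with S=-2 (U = -1, 1): P = 5, -3, mean 1.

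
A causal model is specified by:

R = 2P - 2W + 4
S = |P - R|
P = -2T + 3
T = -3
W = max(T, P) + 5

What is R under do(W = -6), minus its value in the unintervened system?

40

The intervention breaks the incoming arrows to W: W = max(T, P) + 5 no longer applies, and W = -6.
P = -2T + 3  [with T=-3]  = 9
R = 2P - 2W + 4  [with P=9, W=-6]  = 34
Without intervention: P = -2T + 3  [with T=-3]  = 9; W = max(T, P) + 5  [with T=-3, P=9]  = 14; R = 2P - 2W + 4  [with P=9, W=14]  = -6.
Change = 34 − (-6) = 40.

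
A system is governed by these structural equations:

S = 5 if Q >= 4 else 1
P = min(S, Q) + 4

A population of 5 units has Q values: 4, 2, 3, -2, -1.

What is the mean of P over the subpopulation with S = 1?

3.75

Conditioning on S=1 selects the 4 unit(s) with Q ∈ {2, 3, -2, -1}. Their P values: 5, 5, 2, 3. Mean = 3.75.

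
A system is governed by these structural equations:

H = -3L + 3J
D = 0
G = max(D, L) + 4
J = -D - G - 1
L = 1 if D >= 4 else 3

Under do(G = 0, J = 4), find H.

Setting G = 0, J = 4 by intervention discards those variables' equations.
L = 1 if D >= 4 else 3  [with D=0]  = 3
H = -3L + 3J  [with L=3, J=4]  = 3

3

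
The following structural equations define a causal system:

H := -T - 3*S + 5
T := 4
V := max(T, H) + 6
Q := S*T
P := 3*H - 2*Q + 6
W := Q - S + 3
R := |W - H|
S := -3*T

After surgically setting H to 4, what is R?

37

do(H=4) replaces the equation H := -T - 3*S + 5 with the constant H = 4.
S = -3*T  [with T=4]  = -12
Q = S*T  [with S=-12, T=4]  = -48
W = Q - S + 3  [with Q=-48, S=-12]  = -33
R = |W - H|  [with W=-33, H=4]  = 37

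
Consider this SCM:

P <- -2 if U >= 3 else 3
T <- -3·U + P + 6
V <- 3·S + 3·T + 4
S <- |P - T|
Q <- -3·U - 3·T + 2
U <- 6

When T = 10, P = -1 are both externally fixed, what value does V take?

67

Setting T = 10, P = -1 by intervention discards those variables' equations.
S = |P - T|  [with P=-1, T=10]  = 11
V = 3·S + 3·T + 4  [with S=11, T=10]  = 67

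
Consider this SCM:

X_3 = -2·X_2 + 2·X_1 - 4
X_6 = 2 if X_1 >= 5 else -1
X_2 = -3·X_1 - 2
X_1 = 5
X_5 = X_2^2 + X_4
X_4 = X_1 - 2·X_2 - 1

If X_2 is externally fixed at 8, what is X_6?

Under do(X_2=8), the mechanism X_2 = -3·X_1 - 2 is discarded; X_2 is fixed at 8.
No directed path runs from X_2 to X_6, so X_6 keeps its natural value.
X_6 = 2 if X_1 >= 5 else -1  [with X_1=5]  = 2

2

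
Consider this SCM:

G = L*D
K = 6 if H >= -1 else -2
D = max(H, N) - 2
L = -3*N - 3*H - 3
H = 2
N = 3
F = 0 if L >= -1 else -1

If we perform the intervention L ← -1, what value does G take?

-1

The intervention breaks the incoming arrows to L: L = -3*N - 3*H - 3 no longer applies, and L = -1.
D = max(H, N) - 2  [with H=2, N=3]  = 1
G = L*D  [with L=-1, D=1]  = -1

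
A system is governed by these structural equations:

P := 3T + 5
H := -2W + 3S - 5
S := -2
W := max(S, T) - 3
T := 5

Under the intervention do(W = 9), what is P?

do(W=9) replaces the equation W := max(S, T) - 3 with the constant W = 9.
P is not downstream of the intervention, so its value is determined by the original equations.
P = 3T + 5  [with T=5]  = 20

20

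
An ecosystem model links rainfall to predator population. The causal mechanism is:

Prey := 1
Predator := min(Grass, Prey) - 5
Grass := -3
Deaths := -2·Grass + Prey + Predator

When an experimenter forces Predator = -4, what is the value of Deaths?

The intervention breaks the incoming arrows to Predator: Predator := min(Grass, Prey) - 5 no longer applies, and Predator = -4.
Deaths = -2·Grass + Prey + Predator  [with Grass=-3, Prey=1, Predator=-4]  = 3

3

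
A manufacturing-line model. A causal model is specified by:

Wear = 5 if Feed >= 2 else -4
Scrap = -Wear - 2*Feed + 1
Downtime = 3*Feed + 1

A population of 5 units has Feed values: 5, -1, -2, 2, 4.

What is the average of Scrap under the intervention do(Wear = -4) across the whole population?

1.8

The intervention sets Wear=-4 in all 5 units regardless of Feed. Recomputing Scrap per unit gives -5, 7, 9, 1, -3; average 1.8.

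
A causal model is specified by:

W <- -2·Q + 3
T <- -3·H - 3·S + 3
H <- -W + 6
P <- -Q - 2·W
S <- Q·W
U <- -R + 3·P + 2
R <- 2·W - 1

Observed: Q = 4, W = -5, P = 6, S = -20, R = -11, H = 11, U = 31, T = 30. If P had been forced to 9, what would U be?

40

The intervention breaks the incoming arrows to P: P <- -Q - 2·W no longer applies, and P = 9.
W = -2·Q + 3  [with Q=4]  = -5
R = 2·W - 1  [with W=-5]  = -11
U = -R + 3·P + 2  [with R=-11, P=9]  = 40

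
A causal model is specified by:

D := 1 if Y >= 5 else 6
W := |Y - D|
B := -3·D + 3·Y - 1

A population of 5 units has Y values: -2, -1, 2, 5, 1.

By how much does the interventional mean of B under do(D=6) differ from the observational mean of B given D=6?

do(D=6) breaks D's dependence on Y. With D=6 fixed, B across the units is -25, -22, -13, -4, -16, mean -16.
Conditioning on D=6 selects the 4 unit(s) with Y ∈ {-2, -1, 2, 1}. Their B values: -25, -22, -13, -16. Mean = -19.
Difference = -16 − (-19) = 3.

3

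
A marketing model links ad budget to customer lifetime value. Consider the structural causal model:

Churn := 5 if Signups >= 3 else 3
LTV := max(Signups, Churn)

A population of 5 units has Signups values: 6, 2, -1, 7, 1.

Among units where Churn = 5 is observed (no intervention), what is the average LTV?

6.5

E[LTV|Churn=5] averages over only the 2 units with Churn=5 (Signups = 6, 7): LTV = 6, 7, mean 6.5.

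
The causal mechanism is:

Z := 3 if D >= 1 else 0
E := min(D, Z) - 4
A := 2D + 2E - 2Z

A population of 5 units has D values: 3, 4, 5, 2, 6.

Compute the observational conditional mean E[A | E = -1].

1

Conditioning on E=-1 selects the 4 unit(s) with D ∈ {3, 4, 5, 6}. Their A values: -2, 0, 2, 4. Mean = 1.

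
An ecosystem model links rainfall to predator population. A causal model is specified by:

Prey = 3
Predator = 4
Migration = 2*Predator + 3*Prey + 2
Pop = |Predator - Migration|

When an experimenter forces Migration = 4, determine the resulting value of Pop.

0

The intervention breaks the incoming arrows to Migration: Migration = 2*Predator + 3*Prey + 2 no longer applies, and Migration = 4.
Pop = |Predator - Migration|  [with Predator=4, Migration=4]  = 0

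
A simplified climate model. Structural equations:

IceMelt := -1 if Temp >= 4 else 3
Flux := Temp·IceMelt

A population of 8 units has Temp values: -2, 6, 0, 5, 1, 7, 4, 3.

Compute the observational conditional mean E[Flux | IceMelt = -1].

Observing IceMelt=-1 restricts to units where IceMelt's equation naturally yields -1: Temp ∈ {6, 5, 7, 4}. In that subpopulation Flux = -6, -5, -7, -4, mean -5.5.

-5.5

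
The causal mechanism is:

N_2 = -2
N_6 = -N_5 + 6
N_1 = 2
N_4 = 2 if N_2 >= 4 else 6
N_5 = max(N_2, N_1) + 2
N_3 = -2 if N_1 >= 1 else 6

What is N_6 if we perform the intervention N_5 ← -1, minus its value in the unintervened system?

5

The intervention breaks the incoming arrows to N_5: N_5 = max(N_2, N_1) + 2 no longer applies, and N_5 = -1.
N_6 = -N_5 + 6  [with N_5=-1]  = 7
Without intervention: N_5 = max(N_2, N_1) + 2  [with N_2=-2, N_1=2]  = 4; N_6 = -N_5 + 6  [with N_5=4]  = 2.
Change = 7 − 2 = 5.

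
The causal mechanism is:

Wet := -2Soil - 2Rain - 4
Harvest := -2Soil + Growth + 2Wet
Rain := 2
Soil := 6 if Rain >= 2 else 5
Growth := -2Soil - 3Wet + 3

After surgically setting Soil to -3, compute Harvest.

do(Soil=-3) replaces the equation Soil := 6 if Rain >= 2 else 5 with the constant Soil = -3.
Wet = -2Soil - 2Rain - 4  [with Soil=-3, Rain=2]  = -2
Growth = -2Soil - 3Wet + 3  [with Soil=-3, Wet=-2]  = 15
Harvest = -2Soil + Growth + 2Wet  [with Soil=-3, Growth=15, Wet=-2]  = 17

17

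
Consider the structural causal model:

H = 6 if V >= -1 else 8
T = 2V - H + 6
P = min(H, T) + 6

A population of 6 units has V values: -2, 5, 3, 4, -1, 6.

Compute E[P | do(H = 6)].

Every unit gets H=6 under the intervention. P values become 2, 12, 12, 12, 4, 12; E[P|do(H=6)] = 9.

9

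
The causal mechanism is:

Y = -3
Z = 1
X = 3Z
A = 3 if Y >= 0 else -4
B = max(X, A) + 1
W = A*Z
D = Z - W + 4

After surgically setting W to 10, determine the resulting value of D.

Intervening sets W = 10 and removes its equation (W = A*Z).
D = Z - W + 4  [with Z=1, W=10]  = -5

-5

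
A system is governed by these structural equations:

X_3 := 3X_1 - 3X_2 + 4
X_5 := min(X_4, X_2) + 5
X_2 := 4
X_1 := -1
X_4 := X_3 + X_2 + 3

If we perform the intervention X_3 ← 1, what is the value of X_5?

9

do(X_3=1) replaces the equation X_3 := 3X_1 - 3X_2 + 4 with the constant X_3 = 1.
X_4 = X_3 + X_2 + 3  [with X_3=1, X_2=4]  = 8
X_5 = min(X_4, X_2) + 5  [with X_4=8, X_2=4]  = 9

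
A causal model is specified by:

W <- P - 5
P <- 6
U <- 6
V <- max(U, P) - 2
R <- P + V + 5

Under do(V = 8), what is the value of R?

do(V=8) replaces the equation V <- max(U, P) - 2 with the constant V = 8.
R = P + V + 5  [with P=6, V=8]  = 19

19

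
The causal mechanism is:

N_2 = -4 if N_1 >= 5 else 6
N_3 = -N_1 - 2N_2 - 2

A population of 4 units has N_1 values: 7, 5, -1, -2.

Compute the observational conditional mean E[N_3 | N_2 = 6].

Observing N_2=6 restricts to units where N_2's equation naturally yields 6: N_1 ∈ {-1, -2}. In that subpopulation N_3 = -13, -12, mean -12.5.

-12.5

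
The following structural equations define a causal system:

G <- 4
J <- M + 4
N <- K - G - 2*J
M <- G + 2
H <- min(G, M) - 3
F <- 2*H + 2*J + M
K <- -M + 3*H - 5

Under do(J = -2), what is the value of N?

-8

The intervention breaks the incoming arrows to J: J <- M + 4 no longer applies, and J = -2.
M = G + 2  [with G=4]  = 6
H = min(G, M) - 3  [with G=4, M=6]  = 1
K = -M + 3*H - 5  [with M=6, H=1]  = -8
N = K - G - 2*J  [with K=-8, G=4, J=-2]  = -8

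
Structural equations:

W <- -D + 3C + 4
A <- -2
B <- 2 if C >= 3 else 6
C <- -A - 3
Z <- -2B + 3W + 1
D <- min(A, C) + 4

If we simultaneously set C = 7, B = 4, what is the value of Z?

62

The joint intervention fixes C = 7, B = 4, removing each variable's own equation.
D = min(A, C) + 4  [with A=-2, C=7]  = 2
W = -D + 3C + 4  [with D=2, C=7]  = 23
Z = -2B + 3W + 1  [with B=4, W=23]  = 62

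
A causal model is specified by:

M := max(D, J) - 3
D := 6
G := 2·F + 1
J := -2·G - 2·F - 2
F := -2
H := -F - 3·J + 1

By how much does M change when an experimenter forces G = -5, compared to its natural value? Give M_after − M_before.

4

The intervention breaks the incoming arrows to G: G := 2·F + 1 no longer applies, and G = -5.
J = -2·G - 2·F - 2  [with G=-5, F=-2]  = 12
M = max(D, J) - 3  [with D=6, J=12]  = 9
Without intervention: G = 2·F + 1  [with F=-2]  = -3; J = -2·G - 2·F - 2  [with G=-3, F=-2]  = 8; M = max(D, J) - 3  [with D=6, J=8]  = 5.
Change = 9 − 5 = 4.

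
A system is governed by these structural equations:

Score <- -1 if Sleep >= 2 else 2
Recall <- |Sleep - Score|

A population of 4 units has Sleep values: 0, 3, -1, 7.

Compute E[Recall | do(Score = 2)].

2.75

The intervention sets Score=2 in all 4 units regardless of Sleep. Recomputing Recall per unit gives 2, 1, 3, 5; average 2.75.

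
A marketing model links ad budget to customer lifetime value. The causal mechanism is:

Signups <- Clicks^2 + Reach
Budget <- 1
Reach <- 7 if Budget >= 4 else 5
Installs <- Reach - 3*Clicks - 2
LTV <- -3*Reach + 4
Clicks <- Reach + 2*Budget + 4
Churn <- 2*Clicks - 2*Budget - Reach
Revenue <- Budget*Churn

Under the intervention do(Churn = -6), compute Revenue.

-6

Intervening sets Churn = -6 and removes its equation (Churn <- 2*Clicks - 2*Budget - Reach).
Revenue = Budget*Churn  [with Budget=1, Churn=-6]  = -6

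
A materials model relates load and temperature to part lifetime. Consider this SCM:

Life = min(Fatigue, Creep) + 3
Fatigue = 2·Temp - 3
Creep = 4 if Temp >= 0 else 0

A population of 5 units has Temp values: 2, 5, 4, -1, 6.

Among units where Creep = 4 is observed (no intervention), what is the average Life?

Observing Creep=4 restricts to units where Creep's equation naturally yields 4: Temp ∈ {2, 5, 4, 6}. In that subpopulation Life = 4, 7, 7, 7, mean 6.25.

6.25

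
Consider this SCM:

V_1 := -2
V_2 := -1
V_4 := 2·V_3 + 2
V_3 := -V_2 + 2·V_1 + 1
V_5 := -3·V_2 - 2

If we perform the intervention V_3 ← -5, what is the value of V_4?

-8

The intervention breaks the incoming arrows to V_3: V_3 := -V_2 + 2·V_1 + 1 no longer applies, and V_3 = -5.
V_4 = 2·V_3 + 2  [with V_3=-5]  = -8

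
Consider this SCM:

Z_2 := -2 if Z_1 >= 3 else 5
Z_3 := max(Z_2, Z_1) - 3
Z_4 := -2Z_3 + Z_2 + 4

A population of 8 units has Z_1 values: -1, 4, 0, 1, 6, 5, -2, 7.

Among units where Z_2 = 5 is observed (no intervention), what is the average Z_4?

Conditioning on Z_2=5 selects the 4 unit(s) with Z_1 ∈ {-1, 0, 1, -2}. Their Z_4 values: 5, 5, 5, 5. Mean = 5.

5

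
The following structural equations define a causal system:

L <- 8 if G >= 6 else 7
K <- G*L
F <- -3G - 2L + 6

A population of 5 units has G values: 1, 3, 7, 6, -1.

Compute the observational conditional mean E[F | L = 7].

-11

Conditioning on L=7 selects the 3 unit(s) with G ∈ {1, 3, -1}. Their F values: -11, -17, -5. Mean = -11.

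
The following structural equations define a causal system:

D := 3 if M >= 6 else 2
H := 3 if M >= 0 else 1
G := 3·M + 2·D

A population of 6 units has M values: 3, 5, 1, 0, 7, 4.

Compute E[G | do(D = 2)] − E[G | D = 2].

The intervention sets D=2 in all 6 units regardless of M. Recomputing G per unit gives 13, 19, 7, 4, 25, 16; average 14.
Conditioning on D=2 selects the 5 unit(s) with M ∈ {3, 5, 1, 0, 4}. Their G values: 13, 19, 7, 4, 16. Mean = 11.8.
Difference = 14 − 11.8 = 2.2.

2.2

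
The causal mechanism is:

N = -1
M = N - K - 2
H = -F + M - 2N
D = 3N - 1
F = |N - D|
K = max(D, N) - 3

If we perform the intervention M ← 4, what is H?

3

The intervention breaks the incoming arrows to M: M = N - K - 2 no longer applies, and M = 4.
D = 3N - 1  [with N=-1]  = -4
F = |N - D|  [with N=-1, D=-4]  = 3
H = -F + M - 2N  [with F=3, M=4, N=-1]  = 3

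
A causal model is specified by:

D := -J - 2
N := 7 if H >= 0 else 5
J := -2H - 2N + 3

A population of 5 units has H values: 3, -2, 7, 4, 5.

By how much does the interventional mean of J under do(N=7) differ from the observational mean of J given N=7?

Every unit gets N=7 under the intervention. J values become -17, -7, -25, -19, -21; E[J|do(N=7)] = -17.8.
Observing N=7 restricts to units where N's equation naturally yields 7: H ∈ {3, 7, 4, 5}. In that subpopulation J = -17, -25, -19, -21, mean -20.5.
Difference = -17.8 − (-20.5) = 2.7.

2.7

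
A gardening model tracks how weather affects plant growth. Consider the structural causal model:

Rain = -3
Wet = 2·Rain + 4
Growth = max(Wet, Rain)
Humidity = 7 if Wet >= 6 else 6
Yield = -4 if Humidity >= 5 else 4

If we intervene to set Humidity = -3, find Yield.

4

Intervening sets Humidity = -3 and removes its equation (Humidity = 7 if Wet >= 6 else 6).
Yield = -4 if Humidity >= 5 else 4  [with Humidity=-3]  = 4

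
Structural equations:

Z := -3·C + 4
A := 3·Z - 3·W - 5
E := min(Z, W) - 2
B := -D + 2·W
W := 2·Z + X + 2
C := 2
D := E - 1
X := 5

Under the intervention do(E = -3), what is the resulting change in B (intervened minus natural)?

Under do(E=-3), the mechanism E := min(Z, W) - 2 is discarded; E is fixed at -3.
Z = -3·C + 4  [with C=2]  = -2
W = 2·Z + X + 2  [with Z=-2, X=5]  = 3
D = E - 1  [with E=-3]  = -4
B = -D + 2·W  [with D=-4, W=3]  = 10
Without intervention: Z = -3·C + 4  [with C=2]  = -2; W = 2·Z + X + 2  [with Z=-2, X=5]  = 3; E = min(Z, W) - 2  [with Z=-2, W=3]  = -4; D = E - 1  [with E=-4]  = -5; B = -D + 2·W  [with D=-5, W=3]  = 11.
Change = 10 − 11 = -1.

-1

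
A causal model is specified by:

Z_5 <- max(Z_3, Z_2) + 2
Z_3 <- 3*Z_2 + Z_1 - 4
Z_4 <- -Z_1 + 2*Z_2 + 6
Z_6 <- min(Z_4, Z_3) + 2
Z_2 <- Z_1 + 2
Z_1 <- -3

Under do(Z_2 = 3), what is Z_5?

5

do(Z_2=3) replaces the equation Z_2 <- Z_1 + 2 with the constant Z_2 = 3.
Z_3 = 3*Z_2 + Z_1 - 4  [with Z_2=3, Z_1=-3]  = 2
Z_5 = max(Z_3, Z_2) + 2  [with Z_3=2, Z_2=3]  = 5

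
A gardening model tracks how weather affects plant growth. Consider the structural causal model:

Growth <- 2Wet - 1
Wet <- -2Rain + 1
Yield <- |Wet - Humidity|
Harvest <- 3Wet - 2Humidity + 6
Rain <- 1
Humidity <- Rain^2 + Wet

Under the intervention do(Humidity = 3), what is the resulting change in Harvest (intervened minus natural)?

Under do(Humidity=3), the mechanism Humidity <- Rain^2 + Wet is discarded; Humidity is fixed at 3.
Wet = -2Rain + 1  [with Rain=1]  = -1
Harvest = 3Wet - 2Humidity + 6  [with Wet=-1, Humidity=3]  = -3
Without intervention: Wet = -2Rain + 1  [with Rain=1]  = -1; Humidity = Rain^2 + Wet  [with Rain=1, Wet=-1]  = 0; Harvest = 3Wet - 2Humidity + 6  [with Wet=-1, Humidity=0]  = 3.
Change = -3 − 3 = -6.

-6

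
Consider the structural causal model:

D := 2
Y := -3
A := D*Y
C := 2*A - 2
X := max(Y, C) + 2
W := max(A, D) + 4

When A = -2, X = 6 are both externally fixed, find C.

-6

The joint intervention fixes A = -2, X = 6, removing each variable's own equation.
C = 2*A - 2  [with A=-2]  = -6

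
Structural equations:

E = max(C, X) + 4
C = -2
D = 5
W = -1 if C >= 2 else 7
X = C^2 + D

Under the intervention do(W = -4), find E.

The intervention breaks the incoming arrows to W: W = -1 if C >= 2 else 7 no longer applies, and W = -4.
Since E is not a descendant of the intervened variable, it is unaffected.
X = C^2 + D  [with C=-2, D=5]  = 9
E = max(C, X) + 4  [with C=-2, X=9]  = 13

13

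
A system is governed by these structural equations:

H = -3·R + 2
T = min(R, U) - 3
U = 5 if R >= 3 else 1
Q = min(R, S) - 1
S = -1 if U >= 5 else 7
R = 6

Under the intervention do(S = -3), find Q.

-4

Intervening sets S = -3 and removes its equation (S = -1 if U >= 5 else 7).
Q = min(R, S) - 1  [with R=6, S=-3]  = -4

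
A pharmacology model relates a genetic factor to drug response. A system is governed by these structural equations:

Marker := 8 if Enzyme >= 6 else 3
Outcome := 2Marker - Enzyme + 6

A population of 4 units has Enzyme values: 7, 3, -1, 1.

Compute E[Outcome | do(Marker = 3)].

9.5

The intervention sets Marker=3 in all 4 units regardless of Enzyme. Recomputing Outcome per unit gives 5, 9, 13, 11; average 9.5.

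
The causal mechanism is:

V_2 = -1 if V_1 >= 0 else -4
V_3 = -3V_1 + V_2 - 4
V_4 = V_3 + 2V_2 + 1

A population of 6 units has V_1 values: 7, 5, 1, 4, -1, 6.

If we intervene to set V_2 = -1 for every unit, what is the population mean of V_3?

Under do(V_2=-1), V_2's equation is replaced by V_2=-1 for every unit. Per-unit V_3: -26, -20, -8, -17, -2, -23. Mean = -16.

-16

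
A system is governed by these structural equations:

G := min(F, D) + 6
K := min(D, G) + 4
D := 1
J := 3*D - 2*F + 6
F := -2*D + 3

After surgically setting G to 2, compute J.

7

Under do(G=2), the mechanism G := min(F, D) + 6 is discarded; G is fixed at 2.
Since J is not a descendant of the intervened variable, it is unaffected.
F = -2*D + 3  [with D=1]  = 1
J = 3*D - 2*F + 6  [with D=1, F=1]  = 7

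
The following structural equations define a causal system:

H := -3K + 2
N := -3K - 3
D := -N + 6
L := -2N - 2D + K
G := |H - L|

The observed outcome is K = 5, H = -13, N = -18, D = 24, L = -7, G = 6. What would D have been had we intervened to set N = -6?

12

The intervention breaks the incoming arrows to N: N := -3K - 3 no longer applies, and N = -6.
D = -N + 6  [with N=-6]  = 12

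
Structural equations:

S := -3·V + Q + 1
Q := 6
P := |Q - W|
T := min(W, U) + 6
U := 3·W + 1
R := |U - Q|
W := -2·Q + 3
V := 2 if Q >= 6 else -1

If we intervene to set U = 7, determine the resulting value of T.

-3

Under do(U=7), the mechanism U := 3·W + 1 is discarded; U is fixed at 7.
W = -2·Q + 3  [with Q=6]  = -9
T = min(W, U) + 6  [with W=-9, U=7]  = -3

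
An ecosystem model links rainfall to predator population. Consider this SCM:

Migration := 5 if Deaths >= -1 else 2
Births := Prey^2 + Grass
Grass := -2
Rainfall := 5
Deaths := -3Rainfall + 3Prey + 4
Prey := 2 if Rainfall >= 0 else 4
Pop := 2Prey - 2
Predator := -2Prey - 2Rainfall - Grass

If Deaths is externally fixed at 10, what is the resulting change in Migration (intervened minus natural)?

3

Intervening sets Deaths = 10 and removes its equation (Deaths := -3Rainfall + 3Prey + 4).
Migration = 5 if Deaths >= -1 else 2  [with Deaths=10]  = 5
Without intervention: Prey = 2 if Rainfall >= 0 else 4  [with Rainfall=5]  = 2; Deaths = -3Rainfall + 3Prey + 4  [with Rainfall=5, Prey=2]  = -5; Migration = 5 if Deaths >= -1 else 2  [with Deaths=-5]  = 2.
Change = 5 − 2 = 3.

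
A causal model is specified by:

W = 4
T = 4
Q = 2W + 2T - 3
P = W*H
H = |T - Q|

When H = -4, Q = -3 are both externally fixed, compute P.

The joint intervention fixes H = -4, Q = -3, removing each variable's own equation.
P = W*H  [with W=4, H=-4]  = -16

-16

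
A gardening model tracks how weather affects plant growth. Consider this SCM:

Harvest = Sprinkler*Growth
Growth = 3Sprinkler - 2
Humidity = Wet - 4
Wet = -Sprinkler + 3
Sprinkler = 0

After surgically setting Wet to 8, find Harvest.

do(Wet=8) replaces the equation Wet = -Sprinkler + 3 with the constant Wet = 8.
Since Harvest is not a descendant of the intervened variable, it is unaffected.
Growth = 3Sprinkler - 2  [with Sprinkler=0]  = -2
Harvest = Sprinkler*Growth  [with Sprinkler=0, Growth=-2]  = 0

0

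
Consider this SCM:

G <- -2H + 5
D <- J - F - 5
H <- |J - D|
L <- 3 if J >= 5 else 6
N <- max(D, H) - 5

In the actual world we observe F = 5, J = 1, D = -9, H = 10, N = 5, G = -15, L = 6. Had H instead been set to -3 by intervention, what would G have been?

11

Under do(H=-3), the mechanism H <- |J - D| is discarded; H is fixed at -3.
G = -2H + 5  [with H=-3]  = 11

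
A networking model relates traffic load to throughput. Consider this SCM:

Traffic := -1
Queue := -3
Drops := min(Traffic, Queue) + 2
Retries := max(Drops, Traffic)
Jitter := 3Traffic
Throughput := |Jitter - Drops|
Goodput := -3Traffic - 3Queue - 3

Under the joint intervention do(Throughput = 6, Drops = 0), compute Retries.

Under do(Throughput = 6, Drops = 0), each intervened variable's structural equation is replaced by its fixed value.
Retries = max(Drops, Traffic)  [with Drops=0, Traffic=-1]  = 0

0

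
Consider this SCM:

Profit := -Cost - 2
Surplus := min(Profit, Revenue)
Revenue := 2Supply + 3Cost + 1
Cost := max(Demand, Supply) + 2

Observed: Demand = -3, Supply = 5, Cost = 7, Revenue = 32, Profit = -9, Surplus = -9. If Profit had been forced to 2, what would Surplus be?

The intervention breaks the incoming arrows to Profit: Profit := -Cost - 2 no longer applies, and Profit = 2.
Cost = max(Demand, Supply) + 2  [with Demand=-3, Supply=5]  = 7
Revenue = 2Supply + 3Cost + 1  [with Supply=5, Cost=7]  = 32
Surplus = min(Profit, Revenue)  [with Profit=2, Revenue=32]  = 2

2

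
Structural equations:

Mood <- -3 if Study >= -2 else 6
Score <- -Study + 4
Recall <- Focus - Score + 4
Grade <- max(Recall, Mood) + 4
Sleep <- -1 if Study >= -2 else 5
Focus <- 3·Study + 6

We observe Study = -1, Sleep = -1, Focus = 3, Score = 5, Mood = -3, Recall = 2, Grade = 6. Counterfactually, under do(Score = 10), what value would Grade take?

1

The intervention breaks the incoming arrows to Score: Score <- -Study + 4 no longer applies, and Score = 10.
Focus = 3·Study + 6  [with Study=-1]  = 3
Mood = -3 if Study >= -2 else 6  [with Study=-1]  = -3
Recall = Focus - Score + 4  [with Focus=3, Score=10]  = -3
Grade = max(Recall, Mood) + 4  [with Recall=-3, Mood=-3]  = 1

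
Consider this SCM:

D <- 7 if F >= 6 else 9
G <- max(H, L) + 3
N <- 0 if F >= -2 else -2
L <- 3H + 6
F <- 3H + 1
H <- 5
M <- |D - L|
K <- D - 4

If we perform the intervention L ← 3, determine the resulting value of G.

Under do(L=3), the mechanism L <- 3H + 6 is discarded; L is fixed at 3.
G = max(H, L) + 3  [with H=5, L=3]  = 8

8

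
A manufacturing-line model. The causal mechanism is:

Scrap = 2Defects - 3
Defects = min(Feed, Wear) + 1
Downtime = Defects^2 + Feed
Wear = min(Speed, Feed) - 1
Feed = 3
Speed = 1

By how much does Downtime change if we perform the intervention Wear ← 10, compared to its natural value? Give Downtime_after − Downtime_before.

15

The intervention breaks the incoming arrows to Wear: Wear = min(Speed, Feed) - 1 no longer applies, and Wear = 10.
Defects = min(Feed, Wear) + 1  [with Feed=3, Wear=10]  = 4
Downtime = Defects^2 + Feed  [with Defects=4, Feed=3]  = 19
Without intervention: Wear = min(Speed, Feed) - 1  [with Speed=1, Feed=3]  = 0; Defects = min(Feed, Wear) + 1  [with Feed=3, Wear=0]  = 1; Downtime = Defects^2 + Feed  [with Defects=1, Feed=3]  = 4.
Change = 19 − 4 = 15.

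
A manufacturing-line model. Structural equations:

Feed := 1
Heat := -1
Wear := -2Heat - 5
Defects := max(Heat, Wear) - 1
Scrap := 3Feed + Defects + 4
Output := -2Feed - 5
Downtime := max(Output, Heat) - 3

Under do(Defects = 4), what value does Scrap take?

Intervening sets Defects = 4 and removes its equation (Defects := max(Heat, Wear) - 1).
Scrap = 3Feed + Defects + 4  [with Feed=1, Defects=4]  = 11

11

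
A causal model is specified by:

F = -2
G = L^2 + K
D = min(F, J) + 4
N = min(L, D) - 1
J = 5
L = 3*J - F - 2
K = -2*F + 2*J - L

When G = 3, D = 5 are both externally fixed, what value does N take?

4

Under do(G = 3, D = 5), each intervened variable's structural equation is replaced by its fixed value.
L = 3*J - F - 2  [with J=5, F=-2]  = 15
N = min(L, D) - 1  [with L=15, D=5]  = 4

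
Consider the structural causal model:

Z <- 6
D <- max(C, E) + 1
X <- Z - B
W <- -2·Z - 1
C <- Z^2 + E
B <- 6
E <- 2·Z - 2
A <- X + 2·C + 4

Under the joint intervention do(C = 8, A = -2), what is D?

Under do(C = 8, A = -2), each intervened variable's structural equation is replaced by its fixed value.
E = 2·Z - 2  [with Z=6]  = 10
D = max(C, E) + 1  [with C=8, E=10]  = 11

11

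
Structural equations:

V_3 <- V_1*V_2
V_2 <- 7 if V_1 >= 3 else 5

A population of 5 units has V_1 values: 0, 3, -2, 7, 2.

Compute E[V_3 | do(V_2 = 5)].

The intervention sets V_2=5 in all 5 units regardless of V_1. Recomputing V_3 per unit gives 0, 15, -10, 35, 10; average 10.

10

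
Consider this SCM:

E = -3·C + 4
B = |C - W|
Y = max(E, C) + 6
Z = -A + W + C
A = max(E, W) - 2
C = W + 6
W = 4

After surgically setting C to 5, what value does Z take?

7

Under do(C=5), the mechanism C = W + 6 is discarded; C is fixed at 5.
E = -3·C + 4  [with C=5]  = -11
A = max(E, W) - 2  [with E=-11, W=4]  = 2
Z = -A + W + C  [with A=2, W=4, C=5]  = 7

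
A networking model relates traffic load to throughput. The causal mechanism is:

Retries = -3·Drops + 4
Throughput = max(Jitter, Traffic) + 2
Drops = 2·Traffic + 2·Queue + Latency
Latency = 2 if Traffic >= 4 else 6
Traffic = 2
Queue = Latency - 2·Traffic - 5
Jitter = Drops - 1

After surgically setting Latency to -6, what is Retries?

100

do(Latency=-6) replaces the equation Latency = 2 if Traffic >= 4 else 6 with the constant Latency = -6.
Queue = Latency - 2·Traffic - 5  [with Latency=-6, Traffic=2]  = -15
Drops = 2·Traffic + 2·Queue + Latency  [with Traffic=2, Queue=-15, Latency=-6]  = -32
Retries = -3·Drops + 4  [with Drops=-32]  = 100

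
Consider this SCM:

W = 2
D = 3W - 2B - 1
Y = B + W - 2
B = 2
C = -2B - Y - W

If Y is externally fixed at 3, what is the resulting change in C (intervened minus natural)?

-1

The intervention breaks the incoming arrows to Y: Y = B + W - 2 no longer applies, and Y = 3.
C = -2B - Y - W  [with B=2, Y=3, W=2]  = -9
Without intervention: Y = B + W - 2  [with B=2, W=2]  = 2; C = -2B - Y - W  [with B=2, Y=2, W=2]  = -8.
Change = -9 − (-8) = -1.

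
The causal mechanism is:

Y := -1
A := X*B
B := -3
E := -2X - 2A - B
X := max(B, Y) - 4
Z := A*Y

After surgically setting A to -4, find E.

Intervening sets A = -4 and removes its equation (A := X*B).
X = max(B, Y) - 4  [with B=-3, Y=-1]  = -5
E = -2X - 2A - B  [with X=-5, A=-4, B=-3]  = 21

21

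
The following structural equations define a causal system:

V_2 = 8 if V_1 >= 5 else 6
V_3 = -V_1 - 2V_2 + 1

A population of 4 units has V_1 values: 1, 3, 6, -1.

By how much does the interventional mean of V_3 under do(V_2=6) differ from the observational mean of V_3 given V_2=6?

-1.25

Every unit gets V_2=6 under the intervention. V_3 values become -12, -14, -17, -10; E[V_3|do(V_2=6)] = -13.25.
Observing V_2=6 restricts to units where V_2's equation naturally yields 6: V_1 ∈ {1, 3, -1}. In that subpopulation V_3 = -12, -14, -10, mean -12.
Difference = -13.25 − (-12) = -1.25.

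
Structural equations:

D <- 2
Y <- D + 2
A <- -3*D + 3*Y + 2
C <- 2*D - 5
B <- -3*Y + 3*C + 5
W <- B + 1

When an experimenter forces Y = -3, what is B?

do(Y=-3) replaces the equation Y <- D + 2 with the constant Y = -3.
C = 2*D - 5  [with D=2]  = -1
B = -3*Y + 3*C + 5  [with Y=-3, C=-1]  = 11

11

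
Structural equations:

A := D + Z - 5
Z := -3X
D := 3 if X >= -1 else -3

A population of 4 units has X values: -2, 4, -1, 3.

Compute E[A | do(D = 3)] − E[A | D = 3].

Every unit gets D=3 under the intervention. A values become 4, -14, 1, -11; E[A|do(D=3)] = -5.
Conditioning on D=3 selects the 3 unit(s) with X ∈ {4, -1, 3}. Their A values: -14, 1, -11. Mean = -8.
Difference = -5 − (-8) = 3.

3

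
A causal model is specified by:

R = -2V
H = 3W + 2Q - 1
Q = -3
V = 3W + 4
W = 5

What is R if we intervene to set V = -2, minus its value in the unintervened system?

do(V=-2) replaces the equation V = 3W + 4 with the constant V = -2.
R = -2V  [with V=-2]  = 4
Without intervention: V = 3W + 4  [with W=5]  = 19; R = -2V  [with V=19]  = -38.
Change = 4 − (-38) = 42.

42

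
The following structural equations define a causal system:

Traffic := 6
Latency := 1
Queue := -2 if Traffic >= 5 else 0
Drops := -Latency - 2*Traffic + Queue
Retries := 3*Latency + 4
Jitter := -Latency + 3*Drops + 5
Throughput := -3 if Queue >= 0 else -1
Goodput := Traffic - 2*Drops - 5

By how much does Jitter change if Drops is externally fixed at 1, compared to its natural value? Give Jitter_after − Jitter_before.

Under do(Drops=1), the mechanism Drops := -Latency - 2*Traffic + Queue is discarded; Drops is fixed at 1.
Jitter = -Latency + 3*Drops + 5  [with Latency=1, Drops=1]  = 7
Without intervention: Queue = -2 if Traffic >= 5 else 0  [with Traffic=6]  = -2; Drops = -Latency - 2*Traffic + Queue  [with Latency=1, Traffic=6, Queue=-2]  = -15; Jitter = -Latency + 3*Drops + 5  [with Latency=1, Drops=-15]  = -41.
Change = 7 − (-41) = 48.

48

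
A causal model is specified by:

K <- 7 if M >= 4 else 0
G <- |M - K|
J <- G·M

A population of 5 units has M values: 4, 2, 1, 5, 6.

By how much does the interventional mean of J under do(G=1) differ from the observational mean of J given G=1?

Every unit gets G=1 under the intervention. J values become 4, 2, 1, 5, 6; E[J|do(G=1)] = 3.6.
E[J|G=1] averages over only the 2 units with G=1 (M = 1, 6): J = 1, 6, mean 3.5.
Difference = 3.6 − 3.5 = 0.1.

0.1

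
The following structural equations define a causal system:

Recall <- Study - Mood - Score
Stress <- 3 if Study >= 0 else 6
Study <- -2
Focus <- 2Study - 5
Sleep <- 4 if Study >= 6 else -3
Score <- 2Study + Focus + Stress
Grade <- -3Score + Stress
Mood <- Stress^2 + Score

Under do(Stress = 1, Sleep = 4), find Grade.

Under do(Stress = 1, Sleep = 4), each intervened variable's structural equation is replaced by its fixed value.
Focus = 2Study - 5  [with Study=-2]  = -9
Score = 2Study + Focus + Stress  [with Study=-2, Focus=-9, Stress=1]  = -12
Grade = -3Score + Stress  [with Score=-12, Stress=1]  = 37

37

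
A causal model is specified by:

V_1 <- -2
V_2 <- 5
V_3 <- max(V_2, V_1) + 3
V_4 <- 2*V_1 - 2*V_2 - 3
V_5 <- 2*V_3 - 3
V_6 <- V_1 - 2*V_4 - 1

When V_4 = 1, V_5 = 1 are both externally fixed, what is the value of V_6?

-5

The joint intervention fixes V_4 = 1, V_5 = 1, removing each variable's own equation.
V_6 = V_1 - 2*V_4 - 1  [with V_1=-2, V_4=1]  = -5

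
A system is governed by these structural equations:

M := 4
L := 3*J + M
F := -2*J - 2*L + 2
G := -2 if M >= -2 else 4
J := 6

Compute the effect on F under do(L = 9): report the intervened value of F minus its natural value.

26

The intervention breaks the incoming arrows to L: L := 3*J + M no longer applies, and L = 9.
F = -2*J - 2*L + 2  [with J=6, L=9]  = -28
Without intervention: L = 3*J + M  [with J=6, M=4]  = 22; F = -2*J - 2*L + 2  [with J=6, L=22]  = -54.
Change = -28 − (-54) = 26.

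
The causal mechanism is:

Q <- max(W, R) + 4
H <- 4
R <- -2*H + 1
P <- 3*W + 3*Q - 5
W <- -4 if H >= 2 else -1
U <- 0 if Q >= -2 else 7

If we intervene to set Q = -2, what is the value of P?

-23

Intervening sets Q = -2 and removes its equation (Q <- max(W, R) + 4).
W = -4 if H >= 2 else -1  [with H=4]  = -4
P = 3*W + 3*Q - 5  [with W=-4, Q=-2]  = -23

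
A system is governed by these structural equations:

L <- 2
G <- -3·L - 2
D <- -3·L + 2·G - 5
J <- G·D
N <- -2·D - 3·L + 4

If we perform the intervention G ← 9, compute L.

Under do(G=9), the mechanism G <- -3·L - 2 is discarded; G is fixed at 9.
L is not downstream of the intervention, so its value is determined by the original equations.

2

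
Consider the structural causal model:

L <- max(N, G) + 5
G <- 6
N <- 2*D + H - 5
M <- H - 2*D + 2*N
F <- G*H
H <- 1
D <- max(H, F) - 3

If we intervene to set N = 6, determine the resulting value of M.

7

The intervention breaks the incoming arrows to N: N <- 2*D + H - 5 no longer applies, and N = 6.
F = G*H  [with G=6, H=1]  = 6
D = max(H, F) - 3  [with H=1, F=6]  = 3
M = H - 2*D + 2*N  [with H=1, D=3, N=6]  = 7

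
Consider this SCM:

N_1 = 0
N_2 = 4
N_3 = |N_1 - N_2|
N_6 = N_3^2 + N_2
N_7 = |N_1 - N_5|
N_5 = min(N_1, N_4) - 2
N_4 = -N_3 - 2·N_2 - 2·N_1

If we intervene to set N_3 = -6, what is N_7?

4

The intervention breaks the incoming arrows to N_3: N_3 = |N_1 - N_2| no longer applies, and N_3 = -6.
N_4 = -N_3 - 2·N_2 - 2·N_1  [with N_3=-6, N_2=4, N_1=0]  = -2
N_5 = min(N_1, N_4) - 2  [with N_1=0, N_4=-2]  = -4
N_7 = |N_1 - N_5|  [with N_1=0, N_5=-4]  = 4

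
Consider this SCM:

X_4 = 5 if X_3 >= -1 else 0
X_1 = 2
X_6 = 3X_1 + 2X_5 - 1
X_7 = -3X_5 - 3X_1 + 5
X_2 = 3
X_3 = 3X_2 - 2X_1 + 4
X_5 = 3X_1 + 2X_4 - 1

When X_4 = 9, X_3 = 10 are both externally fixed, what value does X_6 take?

The joint intervention fixes X_4 = 9, X_3 = 10, removing each variable's own equation.
X_5 = 3X_1 + 2X_4 - 1  [with X_1=2, X_4=9]  = 23
X_6 = 3X_1 + 2X_5 - 1  [with X_1=2, X_5=23]  = 51

51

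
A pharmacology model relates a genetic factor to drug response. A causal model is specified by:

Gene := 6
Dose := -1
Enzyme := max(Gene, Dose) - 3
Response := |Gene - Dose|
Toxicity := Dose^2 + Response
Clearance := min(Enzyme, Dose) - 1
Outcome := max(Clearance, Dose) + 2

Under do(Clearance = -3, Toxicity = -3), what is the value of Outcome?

Setting Clearance = -3, Toxicity = -3 by intervention discards those variables' equations.
Outcome = max(Clearance, Dose) + 2  [with Clearance=-3, Dose=-1]  = 1

1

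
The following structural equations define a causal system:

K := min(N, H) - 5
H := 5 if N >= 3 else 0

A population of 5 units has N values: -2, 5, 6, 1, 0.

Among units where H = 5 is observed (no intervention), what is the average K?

0

Observing H=5 restricts to units where H's equation naturally yields 5: N ∈ {5, 6}. In that subpopulation K = 0, 0, mean 0.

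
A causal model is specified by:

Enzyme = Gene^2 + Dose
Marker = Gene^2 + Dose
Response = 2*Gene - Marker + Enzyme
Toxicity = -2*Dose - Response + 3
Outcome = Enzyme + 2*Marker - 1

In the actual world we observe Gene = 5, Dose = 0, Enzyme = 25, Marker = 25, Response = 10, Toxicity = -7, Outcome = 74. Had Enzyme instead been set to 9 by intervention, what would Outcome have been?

The intervention breaks the incoming arrows to Enzyme: Enzyme = Gene^2 + Dose no longer applies, and Enzyme = 9.
Marker = Gene^2 + Dose  [with Gene=5, Dose=0]  = 25
Outcome = Enzyme + 2*Marker - 1  [with Enzyme=9, Marker=25]  = 58

58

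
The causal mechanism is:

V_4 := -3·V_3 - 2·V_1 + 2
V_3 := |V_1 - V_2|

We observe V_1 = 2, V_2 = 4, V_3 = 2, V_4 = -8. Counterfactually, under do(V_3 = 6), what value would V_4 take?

-20

The intervention breaks the incoming arrows to V_3: V_3 := |V_1 - V_2| no longer applies, and V_3 = 6.
V_4 = -3·V_3 - 2·V_1 + 2  [with V_3=6, V_1=2]  = -20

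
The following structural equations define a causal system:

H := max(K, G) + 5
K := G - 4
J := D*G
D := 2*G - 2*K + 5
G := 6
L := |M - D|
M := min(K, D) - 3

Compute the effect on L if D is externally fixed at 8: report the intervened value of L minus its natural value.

-5

The intervention breaks the incoming arrows to D: D := 2*G - 2*K + 5 no longer applies, and D = 8.
K = G - 4  [with G=6]  = 2
M = min(K, D) - 3  [with K=2, D=8]  = -1
L = |M - D|  [with M=-1, D=8]  = 9
Without intervention: K = G - 4  [with G=6]  = 2; D = 2*G - 2*K + 5  [with G=6, K=2]  = 13; M = min(K, D) - 3  [with K=2, D=13]  = -1; L = |M - D|  [with M=-1, D=13]  = 14.
Change = 9 − 14 = -5.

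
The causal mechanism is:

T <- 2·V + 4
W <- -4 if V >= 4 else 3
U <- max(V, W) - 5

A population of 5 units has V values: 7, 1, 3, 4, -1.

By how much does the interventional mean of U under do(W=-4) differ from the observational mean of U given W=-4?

-2.7

do(W=-4) breaks W's dependence on V. With W=-4 fixed, U across the units is 2, -4, -2, -1, -6, mean -2.2.
E[U|W=-4] averages over only the 2 units with W=-4 (V = 7, 4): U = 2, -1, mean 0.5.
Difference = -2.2 − 0.5 = -2.7.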